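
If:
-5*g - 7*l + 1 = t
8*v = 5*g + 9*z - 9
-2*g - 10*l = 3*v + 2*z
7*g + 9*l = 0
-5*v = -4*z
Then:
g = 891/833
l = -99/119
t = 1229/833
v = 936/833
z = 1170/833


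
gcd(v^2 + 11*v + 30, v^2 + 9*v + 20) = v + 5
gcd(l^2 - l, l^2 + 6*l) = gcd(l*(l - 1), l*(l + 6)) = l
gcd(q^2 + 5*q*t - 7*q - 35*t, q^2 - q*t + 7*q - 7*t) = 1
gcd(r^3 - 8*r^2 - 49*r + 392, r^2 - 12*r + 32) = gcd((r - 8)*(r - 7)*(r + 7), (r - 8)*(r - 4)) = r - 8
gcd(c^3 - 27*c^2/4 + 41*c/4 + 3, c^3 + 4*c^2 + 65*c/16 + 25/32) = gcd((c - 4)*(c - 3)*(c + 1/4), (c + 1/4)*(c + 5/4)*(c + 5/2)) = c + 1/4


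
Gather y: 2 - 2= 0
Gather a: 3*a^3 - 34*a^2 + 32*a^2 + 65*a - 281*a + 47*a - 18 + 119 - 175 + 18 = 3*a^3 - 2*a^2 - 169*a - 56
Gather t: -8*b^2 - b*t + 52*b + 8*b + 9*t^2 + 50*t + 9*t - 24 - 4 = -8*b^2 + 60*b + 9*t^2 + t*(59 - b) - 28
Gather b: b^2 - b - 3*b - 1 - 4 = b^2 - 4*b - 5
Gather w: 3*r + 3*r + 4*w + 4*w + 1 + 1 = 6*r + 8*w + 2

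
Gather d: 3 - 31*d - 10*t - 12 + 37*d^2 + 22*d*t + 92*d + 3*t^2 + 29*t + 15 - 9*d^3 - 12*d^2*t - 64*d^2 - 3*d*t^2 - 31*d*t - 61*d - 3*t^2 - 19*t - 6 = -9*d^3 + d^2*(-12*t - 27) + d*(-3*t^2 - 9*t)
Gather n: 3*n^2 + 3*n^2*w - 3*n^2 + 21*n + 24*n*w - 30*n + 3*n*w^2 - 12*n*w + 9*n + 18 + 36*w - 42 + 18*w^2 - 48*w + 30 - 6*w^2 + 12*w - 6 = 3*n^2*w + n*(3*w^2 + 12*w) + 12*w^2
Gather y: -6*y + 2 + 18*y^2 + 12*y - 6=18*y^2 + 6*y - 4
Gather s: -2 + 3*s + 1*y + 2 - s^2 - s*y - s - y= -s^2 + s*(2 - y)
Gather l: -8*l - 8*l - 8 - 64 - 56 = -16*l - 128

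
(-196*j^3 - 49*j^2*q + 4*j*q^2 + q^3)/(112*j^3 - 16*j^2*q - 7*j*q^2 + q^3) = (7*j + q)/(-4*j + q)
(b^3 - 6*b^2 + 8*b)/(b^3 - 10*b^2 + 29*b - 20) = b*(b - 2)/(b^2 - 6*b + 5)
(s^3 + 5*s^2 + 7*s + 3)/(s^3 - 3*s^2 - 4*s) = (s^2 + 4*s + 3)/(s*(s - 4))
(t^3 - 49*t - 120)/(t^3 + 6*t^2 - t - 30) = (t - 8)/(t - 2)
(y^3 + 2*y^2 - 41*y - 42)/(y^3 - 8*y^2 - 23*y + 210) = (y^2 + 8*y + 7)/(y^2 - 2*y - 35)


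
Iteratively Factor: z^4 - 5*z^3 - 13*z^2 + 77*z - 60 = (z - 1)*(z^3 - 4*z^2 - 17*z + 60) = (z - 3)*(z - 1)*(z^2 - z - 20) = (z - 5)*(z - 3)*(z - 1)*(z + 4)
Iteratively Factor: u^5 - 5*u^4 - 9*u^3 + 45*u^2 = (u - 5)*(u^4 - 9*u^2) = u*(u - 5)*(u^3 - 9*u) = u*(u - 5)*(u - 3)*(u^2 + 3*u) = u*(u - 5)*(u - 3)*(u + 3)*(u)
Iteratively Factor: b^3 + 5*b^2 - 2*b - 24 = (b + 4)*(b^2 + b - 6) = (b + 3)*(b + 4)*(b - 2)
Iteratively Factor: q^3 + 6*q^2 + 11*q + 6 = (q + 2)*(q^2 + 4*q + 3) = (q + 1)*(q + 2)*(q + 3)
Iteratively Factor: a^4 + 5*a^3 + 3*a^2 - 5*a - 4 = (a + 1)*(a^3 + 4*a^2 - a - 4) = (a + 1)*(a + 4)*(a^2 - 1) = (a - 1)*(a + 1)*(a + 4)*(a + 1)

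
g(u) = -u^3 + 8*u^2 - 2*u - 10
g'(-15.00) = -917.00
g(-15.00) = 5195.00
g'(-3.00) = -77.00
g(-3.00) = 95.00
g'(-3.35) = -89.27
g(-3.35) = 124.08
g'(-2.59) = -63.56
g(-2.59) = 66.22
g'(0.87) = 9.65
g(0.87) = -6.34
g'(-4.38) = -129.63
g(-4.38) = 236.26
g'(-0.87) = -18.19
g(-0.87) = -1.55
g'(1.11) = 12.06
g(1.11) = -3.73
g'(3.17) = 18.57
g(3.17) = 32.20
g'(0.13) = 0.03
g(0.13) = -10.13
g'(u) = -3*u^2 + 16*u - 2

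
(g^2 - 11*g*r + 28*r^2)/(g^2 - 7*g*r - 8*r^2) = (-g^2 + 11*g*r - 28*r^2)/(-g^2 + 7*g*r + 8*r^2)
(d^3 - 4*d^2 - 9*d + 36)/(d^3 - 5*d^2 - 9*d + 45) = (d - 4)/(d - 5)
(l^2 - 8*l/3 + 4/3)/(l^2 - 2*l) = (l - 2/3)/l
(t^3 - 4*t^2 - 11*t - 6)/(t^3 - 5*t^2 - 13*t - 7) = (t - 6)/(t - 7)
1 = 1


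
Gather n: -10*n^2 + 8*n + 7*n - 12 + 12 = -10*n^2 + 15*n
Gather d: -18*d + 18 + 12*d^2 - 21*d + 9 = 12*d^2 - 39*d + 27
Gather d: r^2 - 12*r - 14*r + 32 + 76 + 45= r^2 - 26*r + 153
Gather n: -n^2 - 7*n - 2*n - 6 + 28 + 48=-n^2 - 9*n + 70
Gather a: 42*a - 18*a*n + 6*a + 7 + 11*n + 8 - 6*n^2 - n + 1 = a*(48 - 18*n) - 6*n^2 + 10*n + 16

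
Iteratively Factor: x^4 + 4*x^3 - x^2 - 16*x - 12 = (x + 2)*(x^3 + 2*x^2 - 5*x - 6) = (x + 1)*(x + 2)*(x^2 + x - 6) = (x - 2)*(x + 1)*(x + 2)*(x + 3)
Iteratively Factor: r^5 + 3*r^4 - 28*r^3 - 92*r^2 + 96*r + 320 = (r - 2)*(r^4 + 5*r^3 - 18*r^2 - 128*r - 160) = (r - 2)*(r + 4)*(r^3 + r^2 - 22*r - 40) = (r - 2)*(r + 2)*(r + 4)*(r^2 - r - 20) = (r - 5)*(r - 2)*(r + 2)*(r + 4)*(r + 4)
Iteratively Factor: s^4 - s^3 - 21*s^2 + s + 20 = (s + 1)*(s^3 - 2*s^2 - 19*s + 20) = (s - 1)*(s + 1)*(s^2 - s - 20) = (s - 1)*(s + 1)*(s + 4)*(s - 5)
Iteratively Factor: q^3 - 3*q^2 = (q - 3)*(q^2) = q*(q - 3)*(q)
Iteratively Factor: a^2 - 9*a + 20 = (a - 5)*(a - 4)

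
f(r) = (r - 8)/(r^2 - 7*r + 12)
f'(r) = (7 - 2*r)*(r - 8)/(r^2 - 7*r + 12)^2 + 1/(r^2 - 7*r + 12) = (r^2 - 7*r - (r - 8)*(2*r - 7) + 12)/(r^2 - 7*r + 12)^2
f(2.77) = -18.49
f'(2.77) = -91.87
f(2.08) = -3.35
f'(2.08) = -4.82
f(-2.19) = -0.32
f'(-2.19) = -0.08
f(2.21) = -4.09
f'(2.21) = -6.76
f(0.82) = -1.04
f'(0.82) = -0.66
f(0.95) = -1.13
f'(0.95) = -0.76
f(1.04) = -1.20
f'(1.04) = -0.85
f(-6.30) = -0.15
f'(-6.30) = -0.02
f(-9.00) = -0.11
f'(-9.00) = -0.01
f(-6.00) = -0.16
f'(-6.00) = -0.02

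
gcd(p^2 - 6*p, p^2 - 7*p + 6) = p - 6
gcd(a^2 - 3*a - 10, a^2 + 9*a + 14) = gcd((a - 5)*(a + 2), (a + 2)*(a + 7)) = a + 2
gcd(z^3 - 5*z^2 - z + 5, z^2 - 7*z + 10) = z - 5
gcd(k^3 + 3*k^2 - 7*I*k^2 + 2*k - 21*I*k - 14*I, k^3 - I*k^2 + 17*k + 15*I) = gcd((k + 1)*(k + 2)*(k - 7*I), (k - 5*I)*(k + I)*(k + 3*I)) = 1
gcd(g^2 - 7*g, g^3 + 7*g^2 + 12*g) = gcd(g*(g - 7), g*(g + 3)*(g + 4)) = g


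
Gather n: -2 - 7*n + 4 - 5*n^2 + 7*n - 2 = -5*n^2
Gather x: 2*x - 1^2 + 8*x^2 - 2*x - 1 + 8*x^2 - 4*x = 16*x^2 - 4*x - 2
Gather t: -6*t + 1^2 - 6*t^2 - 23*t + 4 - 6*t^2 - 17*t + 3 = -12*t^2 - 46*t + 8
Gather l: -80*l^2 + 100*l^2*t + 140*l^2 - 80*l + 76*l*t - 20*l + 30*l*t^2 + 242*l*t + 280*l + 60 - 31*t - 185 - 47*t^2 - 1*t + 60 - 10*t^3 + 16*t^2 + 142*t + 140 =l^2*(100*t + 60) + l*(30*t^2 + 318*t + 180) - 10*t^3 - 31*t^2 + 110*t + 75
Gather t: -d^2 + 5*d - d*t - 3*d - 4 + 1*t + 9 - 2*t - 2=-d^2 + 2*d + t*(-d - 1) + 3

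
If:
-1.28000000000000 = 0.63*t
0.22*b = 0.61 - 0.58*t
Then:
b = 8.13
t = -2.03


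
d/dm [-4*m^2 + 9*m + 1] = 9 - 8*m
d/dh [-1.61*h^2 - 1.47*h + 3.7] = -3.22*h - 1.47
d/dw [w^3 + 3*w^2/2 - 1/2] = 3*w*(w + 1)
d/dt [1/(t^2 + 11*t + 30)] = (-2*t - 11)/(t^2 + 11*t + 30)^2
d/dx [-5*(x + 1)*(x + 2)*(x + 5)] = -15*x^2 - 80*x - 85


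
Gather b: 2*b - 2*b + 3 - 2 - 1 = 0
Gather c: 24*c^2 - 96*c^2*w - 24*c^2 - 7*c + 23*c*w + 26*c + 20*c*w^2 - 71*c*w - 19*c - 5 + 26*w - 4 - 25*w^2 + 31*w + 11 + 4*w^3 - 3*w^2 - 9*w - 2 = -96*c^2*w + c*(20*w^2 - 48*w) + 4*w^3 - 28*w^2 + 48*w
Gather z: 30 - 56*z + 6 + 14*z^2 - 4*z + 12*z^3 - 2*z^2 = 12*z^3 + 12*z^2 - 60*z + 36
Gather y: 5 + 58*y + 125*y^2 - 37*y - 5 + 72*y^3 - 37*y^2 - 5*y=72*y^3 + 88*y^2 + 16*y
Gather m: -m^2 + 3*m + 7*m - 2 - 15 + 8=-m^2 + 10*m - 9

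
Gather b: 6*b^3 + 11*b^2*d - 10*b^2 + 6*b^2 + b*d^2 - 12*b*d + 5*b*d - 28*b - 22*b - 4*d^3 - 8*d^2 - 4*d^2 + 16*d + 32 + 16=6*b^3 + b^2*(11*d - 4) + b*(d^2 - 7*d - 50) - 4*d^3 - 12*d^2 + 16*d + 48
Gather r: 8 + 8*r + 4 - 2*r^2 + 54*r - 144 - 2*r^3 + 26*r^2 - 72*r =-2*r^3 + 24*r^2 - 10*r - 132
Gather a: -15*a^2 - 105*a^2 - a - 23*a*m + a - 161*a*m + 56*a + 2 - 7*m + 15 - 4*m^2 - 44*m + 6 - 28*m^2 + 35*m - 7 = -120*a^2 + a*(56 - 184*m) - 32*m^2 - 16*m + 16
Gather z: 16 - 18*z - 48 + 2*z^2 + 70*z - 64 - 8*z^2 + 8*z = -6*z^2 + 60*z - 96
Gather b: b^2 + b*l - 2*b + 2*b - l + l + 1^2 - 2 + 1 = b^2 + b*l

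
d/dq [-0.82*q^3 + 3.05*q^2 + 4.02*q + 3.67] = -2.46*q^2 + 6.1*q + 4.02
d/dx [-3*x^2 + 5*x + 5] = 5 - 6*x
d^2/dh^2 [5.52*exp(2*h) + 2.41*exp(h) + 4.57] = (22.08*exp(h) + 2.41)*exp(h)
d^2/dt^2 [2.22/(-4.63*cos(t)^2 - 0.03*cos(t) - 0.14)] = (190.359672*(1 - cos(t)^2)^2 + 0.925074*cos(t)^3 + 89.425818*cos(t)^2 - 1.859472*cos(t) - 187.48566)/(4.63*cos(t)^2 + 0.03*cos(t) + 0.14)^3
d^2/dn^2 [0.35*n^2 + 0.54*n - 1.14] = 0.700000000000000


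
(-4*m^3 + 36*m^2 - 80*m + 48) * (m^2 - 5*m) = -4*m^5 + 56*m^4 - 260*m^3 + 448*m^2 - 240*m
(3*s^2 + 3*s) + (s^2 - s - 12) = 4*s^2 + 2*s - 12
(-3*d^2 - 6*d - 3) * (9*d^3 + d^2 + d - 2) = -27*d^5 - 57*d^4 - 36*d^3 - 3*d^2 + 9*d + 6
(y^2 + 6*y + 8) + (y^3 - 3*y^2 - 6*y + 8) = y^3 - 2*y^2 + 16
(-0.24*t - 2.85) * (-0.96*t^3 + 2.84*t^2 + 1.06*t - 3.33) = 0.2304*t^4 + 2.0544*t^3 - 8.3484*t^2 - 2.2218*t + 9.4905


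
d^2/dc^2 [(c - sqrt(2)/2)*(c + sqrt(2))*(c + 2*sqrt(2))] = 6*c + 5*sqrt(2)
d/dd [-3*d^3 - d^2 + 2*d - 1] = -9*d^2 - 2*d + 2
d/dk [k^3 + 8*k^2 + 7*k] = 3*k^2 + 16*k + 7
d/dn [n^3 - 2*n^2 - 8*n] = 3*n^2 - 4*n - 8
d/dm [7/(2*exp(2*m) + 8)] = -7*exp(2*m)/(exp(2*m) + 4)^2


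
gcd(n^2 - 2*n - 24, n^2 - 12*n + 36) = n - 6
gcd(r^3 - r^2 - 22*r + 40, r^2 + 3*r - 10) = r^2 + 3*r - 10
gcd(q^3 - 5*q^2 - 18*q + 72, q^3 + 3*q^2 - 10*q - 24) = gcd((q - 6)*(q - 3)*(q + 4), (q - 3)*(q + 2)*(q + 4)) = q^2 + q - 12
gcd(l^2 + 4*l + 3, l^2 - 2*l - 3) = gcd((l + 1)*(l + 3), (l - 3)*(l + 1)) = l + 1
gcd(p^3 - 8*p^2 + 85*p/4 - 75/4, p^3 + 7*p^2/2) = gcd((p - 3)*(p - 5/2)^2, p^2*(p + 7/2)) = 1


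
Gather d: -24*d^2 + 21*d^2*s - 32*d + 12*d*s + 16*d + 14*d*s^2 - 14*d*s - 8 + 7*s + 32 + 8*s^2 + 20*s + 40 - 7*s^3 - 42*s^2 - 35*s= d^2*(21*s - 24) + d*(14*s^2 - 2*s - 16) - 7*s^3 - 34*s^2 - 8*s + 64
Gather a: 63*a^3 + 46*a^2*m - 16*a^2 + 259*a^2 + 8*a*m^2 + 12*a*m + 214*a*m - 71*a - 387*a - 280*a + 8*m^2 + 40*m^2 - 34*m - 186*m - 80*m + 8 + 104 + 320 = 63*a^3 + a^2*(46*m + 243) + a*(8*m^2 + 226*m - 738) + 48*m^2 - 300*m + 432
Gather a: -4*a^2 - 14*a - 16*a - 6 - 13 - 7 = -4*a^2 - 30*a - 26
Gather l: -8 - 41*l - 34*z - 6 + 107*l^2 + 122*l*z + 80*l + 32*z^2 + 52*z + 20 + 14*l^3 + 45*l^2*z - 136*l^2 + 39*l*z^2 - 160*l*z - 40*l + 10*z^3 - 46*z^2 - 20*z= 14*l^3 + l^2*(45*z - 29) + l*(39*z^2 - 38*z - 1) + 10*z^3 - 14*z^2 - 2*z + 6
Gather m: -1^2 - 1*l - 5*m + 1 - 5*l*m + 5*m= -5*l*m - l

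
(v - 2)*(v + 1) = v^2 - v - 2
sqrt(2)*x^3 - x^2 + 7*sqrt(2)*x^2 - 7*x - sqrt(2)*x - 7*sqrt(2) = (x + 7)*(x - sqrt(2))*(sqrt(2)*x + 1)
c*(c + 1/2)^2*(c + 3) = c^4 + 4*c^3 + 13*c^2/4 + 3*c/4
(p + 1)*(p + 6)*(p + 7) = p^3 + 14*p^2 + 55*p + 42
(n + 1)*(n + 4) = n^2 + 5*n + 4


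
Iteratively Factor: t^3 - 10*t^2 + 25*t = (t - 5)*(t^2 - 5*t) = (t - 5)^2*(t)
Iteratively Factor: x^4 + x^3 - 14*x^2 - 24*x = (x - 4)*(x^3 + 5*x^2 + 6*x) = (x - 4)*(x + 3)*(x^2 + 2*x) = (x - 4)*(x + 2)*(x + 3)*(x)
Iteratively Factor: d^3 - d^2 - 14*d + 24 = (d + 4)*(d^2 - 5*d + 6) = (d - 3)*(d + 4)*(d - 2)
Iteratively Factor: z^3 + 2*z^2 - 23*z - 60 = (z + 3)*(z^2 - z - 20) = (z + 3)*(z + 4)*(z - 5)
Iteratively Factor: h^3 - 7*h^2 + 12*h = (h - 3)*(h^2 - 4*h) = h*(h - 3)*(h - 4)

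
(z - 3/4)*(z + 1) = z^2 + z/4 - 3/4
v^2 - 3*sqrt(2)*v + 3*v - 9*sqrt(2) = (v + 3)*(v - 3*sqrt(2))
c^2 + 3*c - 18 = (c - 3)*(c + 6)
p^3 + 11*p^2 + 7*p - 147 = (p - 3)*(p + 7)^2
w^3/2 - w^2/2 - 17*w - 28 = (w/2 + 1)*(w - 7)*(w + 4)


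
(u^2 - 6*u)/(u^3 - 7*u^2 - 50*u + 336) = u/(u^2 - u - 56)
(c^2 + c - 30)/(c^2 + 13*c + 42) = (c - 5)/(c + 7)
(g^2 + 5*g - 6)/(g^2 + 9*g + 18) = (g - 1)/(g + 3)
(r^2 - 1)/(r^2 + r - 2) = (r + 1)/(r + 2)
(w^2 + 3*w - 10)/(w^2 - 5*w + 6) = (w + 5)/(w - 3)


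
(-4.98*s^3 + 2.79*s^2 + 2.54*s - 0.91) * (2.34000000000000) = -11.6532*s^3 + 6.5286*s^2 + 5.9436*s - 2.1294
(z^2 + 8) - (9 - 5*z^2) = 6*z^2 - 1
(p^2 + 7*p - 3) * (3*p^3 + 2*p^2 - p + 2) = 3*p^5 + 23*p^4 + 4*p^3 - 11*p^2 + 17*p - 6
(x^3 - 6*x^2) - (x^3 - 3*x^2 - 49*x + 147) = -3*x^2 + 49*x - 147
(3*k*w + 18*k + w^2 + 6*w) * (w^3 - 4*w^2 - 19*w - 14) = 3*k*w^4 + 6*k*w^3 - 129*k*w^2 - 384*k*w - 252*k + w^5 + 2*w^4 - 43*w^3 - 128*w^2 - 84*w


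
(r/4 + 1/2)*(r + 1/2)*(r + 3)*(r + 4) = r^4/4 + 19*r^3/8 + 61*r^2/8 + 37*r/4 + 3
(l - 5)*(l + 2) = l^2 - 3*l - 10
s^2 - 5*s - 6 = (s - 6)*(s + 1)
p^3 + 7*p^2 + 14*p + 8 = (p + 1)*(p + 2)*(p + 4)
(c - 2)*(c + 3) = c^2 + c - 6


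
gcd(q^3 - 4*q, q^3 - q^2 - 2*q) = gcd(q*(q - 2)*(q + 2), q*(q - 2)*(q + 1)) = q^2 - 2*q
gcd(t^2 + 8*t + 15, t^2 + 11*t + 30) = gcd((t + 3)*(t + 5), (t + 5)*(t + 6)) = t + 5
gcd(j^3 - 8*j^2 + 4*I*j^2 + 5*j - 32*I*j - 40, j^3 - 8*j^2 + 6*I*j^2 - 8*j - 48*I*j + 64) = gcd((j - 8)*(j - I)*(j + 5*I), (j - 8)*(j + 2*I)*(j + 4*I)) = j - 8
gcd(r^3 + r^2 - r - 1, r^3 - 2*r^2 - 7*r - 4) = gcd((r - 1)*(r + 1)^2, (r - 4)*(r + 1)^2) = r^2 + 2*r + 1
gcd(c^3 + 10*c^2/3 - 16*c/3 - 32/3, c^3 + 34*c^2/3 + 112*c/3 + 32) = c^2 + 16*c/3 + 16/3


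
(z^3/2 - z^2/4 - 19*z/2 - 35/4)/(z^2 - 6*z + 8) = (2*z^3 - z^2 - 38*z - 35)/(4*(z^2 - 6*z + 8))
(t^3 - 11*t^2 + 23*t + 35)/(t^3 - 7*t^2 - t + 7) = (t - 5)/(t - 1)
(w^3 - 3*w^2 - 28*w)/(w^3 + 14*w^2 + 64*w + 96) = w*(w - 7)/(w^2 + 10*w + 24)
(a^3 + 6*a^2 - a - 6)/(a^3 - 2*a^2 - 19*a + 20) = (a^2 + 7*a + 6)/(a^2 - a - 20)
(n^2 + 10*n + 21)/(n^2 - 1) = (n^2 + 10*n + 21)/(n^2 - 1)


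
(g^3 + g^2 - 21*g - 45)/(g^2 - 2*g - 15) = g + 3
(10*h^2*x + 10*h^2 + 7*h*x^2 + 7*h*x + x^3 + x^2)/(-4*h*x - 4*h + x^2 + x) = (10*h^2 + 7*h*x + x^2)/(-4*h + x)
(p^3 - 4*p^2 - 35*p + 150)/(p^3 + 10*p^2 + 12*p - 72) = (p^2 - 10*p + 25)/(p^2 + 4*p - 12)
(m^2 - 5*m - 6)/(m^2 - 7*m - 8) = (m - 6)/(m - 8)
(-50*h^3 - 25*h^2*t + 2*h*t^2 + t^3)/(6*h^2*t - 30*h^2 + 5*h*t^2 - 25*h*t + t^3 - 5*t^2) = (-25*h^2 + t^2)/(3*h*t - 15*h + t^2 - 5*t)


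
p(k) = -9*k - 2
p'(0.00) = -9.00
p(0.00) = -2.00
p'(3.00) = -9.00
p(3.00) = -29.00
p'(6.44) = -9.00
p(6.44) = -59.96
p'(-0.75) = -9.00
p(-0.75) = 4.75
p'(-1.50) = -9.00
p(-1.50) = 11.50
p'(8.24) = -9.00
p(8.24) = -76.16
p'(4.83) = -9.00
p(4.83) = -45.47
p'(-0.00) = -9.00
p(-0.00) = -2.00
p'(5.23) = -9.00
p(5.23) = -49.07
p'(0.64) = -9.00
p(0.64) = -7.76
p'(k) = -9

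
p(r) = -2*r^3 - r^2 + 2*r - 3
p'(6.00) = -226.00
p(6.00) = -459.00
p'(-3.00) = -46.00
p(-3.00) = 36.00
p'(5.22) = -171.93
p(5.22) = -304.28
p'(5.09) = -163.63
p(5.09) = -282.47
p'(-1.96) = -17.13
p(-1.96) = 4.30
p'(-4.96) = -135.69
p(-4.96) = 206.53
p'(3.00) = -58.00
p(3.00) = -60.00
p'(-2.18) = -22.15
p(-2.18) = 8.61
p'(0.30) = 0.86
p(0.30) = -2.54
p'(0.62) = -1.55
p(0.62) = -2.62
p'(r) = -6*r^2 - 2*r + 2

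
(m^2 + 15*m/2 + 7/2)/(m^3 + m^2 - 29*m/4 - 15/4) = 2*(m + 7)/(2*m^2 + m - 15)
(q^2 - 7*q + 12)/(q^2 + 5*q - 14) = (q^2 - 7*q + 12)/(q^2 + 5*q - 14)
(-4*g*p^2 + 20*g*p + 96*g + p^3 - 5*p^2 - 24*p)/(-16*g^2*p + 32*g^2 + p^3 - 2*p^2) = (p^2 - 5*p - 24)/(4*g*p - 8*g + p^2 - 2*p)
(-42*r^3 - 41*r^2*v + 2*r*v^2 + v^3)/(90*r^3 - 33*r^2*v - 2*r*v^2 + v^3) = (-42*r^3 - 41*r^2*v + 2*r*v^2 + v^3)/(90*r^3 - 33*r^2*v - 2*r*v^2 + v^3)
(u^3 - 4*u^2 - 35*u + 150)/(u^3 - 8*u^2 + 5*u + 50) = (u + 6)/(u + 2)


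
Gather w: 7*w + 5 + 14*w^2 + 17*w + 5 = 14*w^2 + 24*w + 10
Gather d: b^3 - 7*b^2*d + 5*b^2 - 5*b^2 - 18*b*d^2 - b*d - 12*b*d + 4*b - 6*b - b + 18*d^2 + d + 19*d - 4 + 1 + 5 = b^3 - 3*b + d^2*(18 - 18*b) + d*(-7*b^2 - 13*b + 20) + 2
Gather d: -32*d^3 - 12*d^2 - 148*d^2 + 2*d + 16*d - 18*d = -32*d^3 - 160*d^2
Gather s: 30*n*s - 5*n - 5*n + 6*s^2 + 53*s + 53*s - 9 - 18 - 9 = -10*n + 6*s^2 + s*(30*n + 106) - 36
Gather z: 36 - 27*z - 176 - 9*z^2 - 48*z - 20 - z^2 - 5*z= -10*z^2 - 80*z - 160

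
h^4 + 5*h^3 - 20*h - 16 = (h - 2)*(h + 1)*(h + 2)*(h + 4)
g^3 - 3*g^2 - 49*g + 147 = (g - 7)*(g - 3)*(g + 7)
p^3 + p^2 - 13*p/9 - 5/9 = (p - 1)*(p + 1/3)*(p + 5/3)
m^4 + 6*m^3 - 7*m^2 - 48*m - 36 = (m - 3)*(m + 1)*(m + 2)*(m + 6)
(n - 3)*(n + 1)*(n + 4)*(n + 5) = n^4 + 7*n^3 - n^2 - 67*n - 60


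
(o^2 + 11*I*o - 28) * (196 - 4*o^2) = -4*o^4 - 44*I*o^3 + 308*o^2 + 2156*I*o - 5488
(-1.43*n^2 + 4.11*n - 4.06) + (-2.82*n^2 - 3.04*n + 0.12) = -4.25*n^2 + 1.07*n - 3.94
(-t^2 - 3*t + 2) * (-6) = 6*t^2 + 18*t - 12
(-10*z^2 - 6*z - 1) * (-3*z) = 30*z^3 + 18*z^2 + 3*z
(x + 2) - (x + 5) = -3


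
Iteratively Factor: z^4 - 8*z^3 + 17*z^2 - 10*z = (z)*(z^3 - 8*z^2 + 17*z - 10) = z*(z - 5)*(z^2 - 3*z + 2) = z*(z - 5)*(z - 2)*(z - 1)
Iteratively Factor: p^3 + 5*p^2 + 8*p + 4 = (p + 2)*(p^2 + 3*p + 2) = (p + 1)*(p + 2)*(p + 2)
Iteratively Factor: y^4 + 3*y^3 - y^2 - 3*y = (y + 1)*(y^3 + 2*y^2 - 3*y) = (y - 1)*(y + 1)*(y^2 + 3*y) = y*(y - 1)*(y + 1)*(y + 3)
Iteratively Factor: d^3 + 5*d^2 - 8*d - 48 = (d + 4)*(d^2 + d - 12) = (d - 3)*(d + 4)*(d + 4)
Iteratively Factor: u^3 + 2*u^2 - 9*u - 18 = (u + 2)*(u^2 - 9) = (u - 3)*(u + 2)*(u + 3)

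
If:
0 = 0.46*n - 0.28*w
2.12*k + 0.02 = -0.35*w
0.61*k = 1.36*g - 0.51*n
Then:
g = 0.154211202528591*w - 0.00423140954495006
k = -0.165094339622642*w - 0.00943396226415094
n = 0.608695652173913*w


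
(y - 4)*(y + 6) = y^2 + 2*y - 24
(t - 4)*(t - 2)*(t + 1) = t^3 - 5*t^2 + 2*t + 8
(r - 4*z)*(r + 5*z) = r^2 + r*z - 20*z^2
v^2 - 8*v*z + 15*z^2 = (v - 5*z)*(v - 3*z)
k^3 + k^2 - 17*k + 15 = (k - 3)*(k - 1)*(k + 5)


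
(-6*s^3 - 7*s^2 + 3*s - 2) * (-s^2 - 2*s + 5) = 6*s^5 + 19*s^4 - 19*s^3 - 39*s^2 + 19*s - 10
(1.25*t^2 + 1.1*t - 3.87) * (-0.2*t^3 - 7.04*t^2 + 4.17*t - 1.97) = -0.25*t^5 - 9.02*t^4 - 1.7575*t^3 + 29.3693*t^2 - 18.3049*t + 7.6239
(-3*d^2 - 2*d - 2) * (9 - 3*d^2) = 9*d^4 + 6*d^3 - 21*d^2 - 18*d - 18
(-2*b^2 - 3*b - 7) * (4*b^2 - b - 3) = -8*b^4 - 10*b^3 - 19*b^2 + 16*b + 21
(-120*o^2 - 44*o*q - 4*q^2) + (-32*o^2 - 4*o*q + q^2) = -152*o^2 - 48*o*q - 3*q^2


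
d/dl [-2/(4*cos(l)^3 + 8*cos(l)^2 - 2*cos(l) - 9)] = 4*(-6*cos(l)^2 - 8*cos(l) + 1)*sin(l)/(cos(l) + 4*cos(2*l) + cos(3*l) - 5)^2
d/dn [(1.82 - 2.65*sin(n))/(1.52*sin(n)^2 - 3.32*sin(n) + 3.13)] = (4.028*sin(n)^2 - 5.5328*sin(n) - 2.2521)*cos(n)/(2.3104*sin(n)^4 - 10.0928*sin(n)^3 + 20.5376*sin(n)^2 - 20.7832*sin(n) + 9.7969)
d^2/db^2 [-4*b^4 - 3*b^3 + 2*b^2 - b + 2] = -48*b^2 - 18*b + 4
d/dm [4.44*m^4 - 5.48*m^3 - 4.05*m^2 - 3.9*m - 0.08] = 17.76*m^3 - 16.44*m^2 - 8.1*m - 3.9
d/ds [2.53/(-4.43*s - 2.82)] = 11.2079/(4.43*s + 2.82)^2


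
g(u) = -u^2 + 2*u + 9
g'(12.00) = -22.00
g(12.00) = -111.00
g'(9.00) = -16.00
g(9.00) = -54.00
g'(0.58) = 0.84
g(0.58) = 9.82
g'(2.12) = -2.24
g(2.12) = 8.75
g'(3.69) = -5.38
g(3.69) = 2.76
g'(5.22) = -8.44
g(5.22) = -7.81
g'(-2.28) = 6.56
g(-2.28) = -0.76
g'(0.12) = 1.76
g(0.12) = 9.23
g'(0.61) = 0.78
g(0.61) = 9.85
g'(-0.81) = 3.62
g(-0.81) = 6.72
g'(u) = 2 - 2*u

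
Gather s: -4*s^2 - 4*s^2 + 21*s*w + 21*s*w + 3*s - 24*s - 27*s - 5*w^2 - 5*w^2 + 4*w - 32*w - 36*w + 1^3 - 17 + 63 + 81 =-8*s^2 + s*(42*w - 48) - 10*w^2 - 64*w + 128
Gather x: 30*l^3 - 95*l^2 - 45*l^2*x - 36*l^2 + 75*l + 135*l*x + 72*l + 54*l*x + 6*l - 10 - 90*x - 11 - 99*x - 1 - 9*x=30*l^3 - 131*l^2 + 153*l + x*(-45*l^2 + 189*l - 198) - 22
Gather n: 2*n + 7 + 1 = 2*n + 8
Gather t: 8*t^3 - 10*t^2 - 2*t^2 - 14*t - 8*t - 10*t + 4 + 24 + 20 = 8*t^3 - 12*t^2 - 32*t + 48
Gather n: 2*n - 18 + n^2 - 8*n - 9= n^2 - 6*n - 27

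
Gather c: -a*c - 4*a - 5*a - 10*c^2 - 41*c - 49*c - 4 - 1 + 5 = -9*a - 10*c^2 + c*(-a - 90)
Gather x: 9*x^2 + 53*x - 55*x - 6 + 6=9*x^2 - 2*x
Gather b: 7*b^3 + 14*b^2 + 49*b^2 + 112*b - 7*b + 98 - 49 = 7*b^3 + 63*b^2 + 105*b + 49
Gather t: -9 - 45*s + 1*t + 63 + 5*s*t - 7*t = -45*s + t*(5*s - 6) + 54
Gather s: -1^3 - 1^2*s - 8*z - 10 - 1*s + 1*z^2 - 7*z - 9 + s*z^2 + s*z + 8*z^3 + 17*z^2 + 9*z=s*(z^2 + z - 2) + 8*z^3 + 18*z^2 - 6*z - 20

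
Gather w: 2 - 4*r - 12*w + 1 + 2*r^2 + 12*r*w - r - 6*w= 2*r^2 - 5*r + w*(12*r - 18) + 3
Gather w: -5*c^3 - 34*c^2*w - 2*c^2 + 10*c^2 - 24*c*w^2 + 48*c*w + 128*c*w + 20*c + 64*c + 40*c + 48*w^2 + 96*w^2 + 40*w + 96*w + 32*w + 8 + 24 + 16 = -5*c^3 + 8*c^2 + 124*c + w^2*(144 - 24*c) + w*(-34*c^2 + 176*c + 168) + 48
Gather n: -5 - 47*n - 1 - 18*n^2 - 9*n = -18*n^2 - 56*n - 6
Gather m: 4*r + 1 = 4*r + 1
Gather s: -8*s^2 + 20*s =-8*s^2 + 20*s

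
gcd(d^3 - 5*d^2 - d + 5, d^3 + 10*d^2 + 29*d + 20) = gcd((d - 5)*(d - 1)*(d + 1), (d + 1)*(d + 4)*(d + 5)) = d + 1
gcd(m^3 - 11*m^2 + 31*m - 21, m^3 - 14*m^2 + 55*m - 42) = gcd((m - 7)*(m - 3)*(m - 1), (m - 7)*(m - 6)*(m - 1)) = m^2 - 8*m + 7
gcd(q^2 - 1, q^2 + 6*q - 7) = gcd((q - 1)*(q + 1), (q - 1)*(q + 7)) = q - 1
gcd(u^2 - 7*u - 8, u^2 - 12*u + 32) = u - 8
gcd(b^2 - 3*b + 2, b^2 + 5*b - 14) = b - 2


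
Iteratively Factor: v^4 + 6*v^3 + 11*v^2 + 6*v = (v + 3)*(v^3 + 3*v^2 + 2*v) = (v + 2)*(v + 3)*(v^2 + v) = (v + 1)*(v + 2)*(v + 3)*(v)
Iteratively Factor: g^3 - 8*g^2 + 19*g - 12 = (g - 1)*(g^2 - 7*g + 12) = (g - 4)*(g - 1)*(g - 3)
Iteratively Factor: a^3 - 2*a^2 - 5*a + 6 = (a + 2)*(a^2 - 4*a + 3) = (a - 1)*(a + 2)*(a - 3)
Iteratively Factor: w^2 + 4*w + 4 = (w + 2)*(w + 2)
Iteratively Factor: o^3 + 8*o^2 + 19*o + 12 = (o + 4)*(o^2 + 4*o + 3) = (o + 3)*(o + 4)*(o + 1)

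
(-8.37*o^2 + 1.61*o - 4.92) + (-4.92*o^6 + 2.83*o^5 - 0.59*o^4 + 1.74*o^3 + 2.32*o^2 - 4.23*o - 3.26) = -4.92*o^6 + 2.83*o^5 - 0.59*o^4 + 1.74*o^3 - 6.05*o^2 - 2.62*o - 8.18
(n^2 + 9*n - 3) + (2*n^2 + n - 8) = 3*n^2 + 10*n - 11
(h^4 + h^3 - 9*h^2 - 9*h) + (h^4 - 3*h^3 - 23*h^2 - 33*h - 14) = 2*h^4 - 2*h^3 - 32*h^2 - 42*h - 14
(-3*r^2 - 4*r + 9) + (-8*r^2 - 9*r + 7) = -11*r^2 - 13*r + 16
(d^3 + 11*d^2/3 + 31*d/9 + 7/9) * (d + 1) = d^4 + 14*d^3/3 + 64*d^2/9 + 38*d/9 + 7/9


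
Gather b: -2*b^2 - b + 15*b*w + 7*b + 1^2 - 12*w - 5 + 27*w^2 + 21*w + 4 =-2*b^2 + b*(15*w + 6) + 27*w^2 + 9*w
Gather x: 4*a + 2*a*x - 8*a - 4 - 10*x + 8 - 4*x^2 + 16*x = -4*a - 4*x^2 + x*(2*a + 6) + 4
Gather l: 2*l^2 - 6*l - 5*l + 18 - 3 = 2*l^2 - 11*l + 15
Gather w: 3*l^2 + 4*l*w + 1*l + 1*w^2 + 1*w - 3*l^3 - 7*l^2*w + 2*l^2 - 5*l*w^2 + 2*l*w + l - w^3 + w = -3*l^3 + 5*l^2 + 2*l - w^3 + w^2*(1 - 5*l) + w*(-7*l^2 + 6*l + 2)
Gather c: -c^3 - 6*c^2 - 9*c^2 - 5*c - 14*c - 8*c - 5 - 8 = -c^3 - 15*c^2 - 27*c - 13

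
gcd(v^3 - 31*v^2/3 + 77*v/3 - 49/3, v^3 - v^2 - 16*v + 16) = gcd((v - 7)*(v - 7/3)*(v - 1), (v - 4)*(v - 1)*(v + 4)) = v - 1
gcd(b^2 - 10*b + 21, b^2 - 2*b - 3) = b - 3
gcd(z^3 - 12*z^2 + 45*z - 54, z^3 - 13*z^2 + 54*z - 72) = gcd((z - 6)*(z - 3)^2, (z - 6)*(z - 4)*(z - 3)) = z^2 - 9*z + 18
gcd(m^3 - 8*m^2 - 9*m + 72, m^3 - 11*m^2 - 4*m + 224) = m - 8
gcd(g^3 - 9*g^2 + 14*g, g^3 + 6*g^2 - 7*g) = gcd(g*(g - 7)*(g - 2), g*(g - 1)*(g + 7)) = g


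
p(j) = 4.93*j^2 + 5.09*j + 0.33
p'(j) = 9.86*j + 5.09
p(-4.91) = 94.19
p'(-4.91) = -43.32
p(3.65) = 84.59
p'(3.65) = 41.08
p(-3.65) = 47.43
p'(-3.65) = -30.90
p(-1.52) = 3.98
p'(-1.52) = -9.90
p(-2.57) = 19.81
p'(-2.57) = -20.25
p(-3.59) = 45.60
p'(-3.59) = -30.31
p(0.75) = 6.92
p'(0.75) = 12.48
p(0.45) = 3.62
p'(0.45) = 9.53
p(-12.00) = 649.17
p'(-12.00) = -113.23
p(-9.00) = 353.85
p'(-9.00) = -83.65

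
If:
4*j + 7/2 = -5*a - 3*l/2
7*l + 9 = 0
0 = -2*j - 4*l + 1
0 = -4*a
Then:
No Solution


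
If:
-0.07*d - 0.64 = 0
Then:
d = -9.14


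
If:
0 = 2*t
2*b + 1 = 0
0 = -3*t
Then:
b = -1/2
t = 0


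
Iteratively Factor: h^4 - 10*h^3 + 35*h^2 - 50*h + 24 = (h - 1)*(h^3 - 9*h^2 + 26*h - 24) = (h - 4)*(h - 1)*(h^2 - 5*h + 6) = (h - 4)*(h - 3)*(h - 1)*(h - 2)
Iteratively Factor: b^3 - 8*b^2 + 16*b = (b)*(b^2 - 8*b + 16) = b*(b - 4)*(b - 4)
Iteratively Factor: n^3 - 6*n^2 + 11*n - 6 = (n - 2)*(n^2 - 4*n + 3) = (n - 3)*(n - 2)*(n - 1)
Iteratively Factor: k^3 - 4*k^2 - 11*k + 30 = (k + 3)*(k^2 - 7*k + 10) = (k - 2)*(k + 3)*(k - 5)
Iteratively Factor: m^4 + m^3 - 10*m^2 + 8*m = (m)*(m^3 + m^2 - 10*m + 8) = m*(m - 2)*(m^2 + 3*m - 4) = m*(m - 2)*(m + 4)*(m - 1)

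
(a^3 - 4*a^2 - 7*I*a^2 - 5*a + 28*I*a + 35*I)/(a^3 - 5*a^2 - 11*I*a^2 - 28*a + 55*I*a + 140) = (a + 1)/(a - 4*I)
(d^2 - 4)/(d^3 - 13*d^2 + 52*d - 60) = (d + 2)/(d^2 - 11*d + 30)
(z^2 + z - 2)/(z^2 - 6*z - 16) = (z - 1)/(z - 8)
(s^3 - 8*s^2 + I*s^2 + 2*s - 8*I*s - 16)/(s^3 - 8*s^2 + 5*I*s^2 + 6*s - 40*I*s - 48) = (s + 2*I)/(s + 6*I)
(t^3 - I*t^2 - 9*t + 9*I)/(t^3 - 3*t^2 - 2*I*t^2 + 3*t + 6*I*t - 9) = (t^2 + t*(3 - I) - 3*I)/(t^2 - 2*I*t + 3)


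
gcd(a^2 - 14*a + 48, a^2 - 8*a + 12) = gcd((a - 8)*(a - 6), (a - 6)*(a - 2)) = a - 6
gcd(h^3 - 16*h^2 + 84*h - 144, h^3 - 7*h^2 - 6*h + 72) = h^2 - 10*h + 24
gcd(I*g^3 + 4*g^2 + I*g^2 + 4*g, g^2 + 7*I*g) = g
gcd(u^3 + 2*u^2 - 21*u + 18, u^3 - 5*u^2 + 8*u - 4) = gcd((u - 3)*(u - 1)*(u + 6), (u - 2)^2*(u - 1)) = u - 1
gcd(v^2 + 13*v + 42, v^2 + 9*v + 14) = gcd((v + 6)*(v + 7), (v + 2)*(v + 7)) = v + 7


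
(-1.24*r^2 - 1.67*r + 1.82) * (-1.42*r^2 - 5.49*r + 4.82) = 1.7608*r^4 + 9.179*r^3 + 0.607100000000001*r^2 - 18.0412*r + 8.7724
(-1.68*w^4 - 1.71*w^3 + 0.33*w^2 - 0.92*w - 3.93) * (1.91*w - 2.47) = -3.2088*w^5 + 0.883500000000001*w^4 + 4.854*w^3 - 2.5723*w^2 - 5.2339*w + 9.7071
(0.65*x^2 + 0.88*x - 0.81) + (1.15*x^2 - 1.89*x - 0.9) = 1.8*x^2 - 1.01*x - 1.71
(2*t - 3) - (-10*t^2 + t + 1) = 10*t^2 + t - 4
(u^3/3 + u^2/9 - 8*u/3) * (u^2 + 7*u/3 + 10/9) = u^5/3 + 8*u^4/9 - 55*u^3/27 - 494*u^2/81 - 80*u/27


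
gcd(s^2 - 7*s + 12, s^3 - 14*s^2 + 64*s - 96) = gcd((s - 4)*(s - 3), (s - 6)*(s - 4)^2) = s - 4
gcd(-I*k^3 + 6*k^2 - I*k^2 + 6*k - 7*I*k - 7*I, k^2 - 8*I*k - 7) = k - I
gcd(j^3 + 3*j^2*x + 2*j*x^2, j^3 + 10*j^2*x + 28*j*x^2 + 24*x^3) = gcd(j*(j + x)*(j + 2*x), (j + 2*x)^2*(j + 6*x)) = j + 2*x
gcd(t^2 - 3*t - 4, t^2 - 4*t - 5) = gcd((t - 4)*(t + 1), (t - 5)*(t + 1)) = t + 1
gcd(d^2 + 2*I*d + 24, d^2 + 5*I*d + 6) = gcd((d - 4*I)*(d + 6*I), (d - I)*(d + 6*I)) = d + 6*I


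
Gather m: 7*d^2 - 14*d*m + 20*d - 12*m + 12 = 7*d^2 + 20*d + m*(-14*d - 12) + 12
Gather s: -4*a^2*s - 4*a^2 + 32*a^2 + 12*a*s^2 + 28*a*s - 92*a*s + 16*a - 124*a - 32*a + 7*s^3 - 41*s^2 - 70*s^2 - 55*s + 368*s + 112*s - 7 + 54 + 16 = 28*a^2 - 140*a + 7*s^3 + s^2*(12*a - 111) + s*(-4*a^2 - 64*a + 425) + 63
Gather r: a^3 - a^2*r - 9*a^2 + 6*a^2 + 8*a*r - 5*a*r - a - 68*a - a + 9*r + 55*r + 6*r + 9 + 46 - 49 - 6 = a^3 - 3*a^2 - 70*a + r*(-a^2 + 3*a + 70)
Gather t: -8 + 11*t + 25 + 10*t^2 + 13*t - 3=10*t^2 + 24*t + 14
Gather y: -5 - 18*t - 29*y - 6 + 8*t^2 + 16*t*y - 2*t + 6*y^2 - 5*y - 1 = 8*t^2 - 20*t + 6*y^2 + y*(16*t - 34) - 12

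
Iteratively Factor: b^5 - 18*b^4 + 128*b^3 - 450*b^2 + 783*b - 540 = (b - 3)*(b^4 - 15*b^3 + 83*b^2 - 201*b + 180) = (b - 3)^2*(b^3 - 12*b^2 + 47*b - 60) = (b - 4)*(b - 3)^2*(b^2 - 8*b + 15) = (b - 4)*(b - 3)^3*(b - 5)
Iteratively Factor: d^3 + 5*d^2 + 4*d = (d + 4)*(d^2 + d) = d*(d + 4)*(d + 1)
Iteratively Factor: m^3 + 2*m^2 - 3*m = (m)*(m^2 + 2*m - 3) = m*(m - 1)*(m + 3)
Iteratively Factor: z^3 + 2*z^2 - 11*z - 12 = (z + 4)*(z^2 - 2*z - 3) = (z - 3)*(z + 4)*(z + 1)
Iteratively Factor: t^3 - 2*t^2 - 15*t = (t - 5)*(t^2 + 3*t) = (t - 5)*(t + 3)*(t)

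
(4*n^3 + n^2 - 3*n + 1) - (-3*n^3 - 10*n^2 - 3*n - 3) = 7*n^3 + 11*n^2 + 4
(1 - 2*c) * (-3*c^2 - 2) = 6*c^3 - 3*c^2 + 4*c - 2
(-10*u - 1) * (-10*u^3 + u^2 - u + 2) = 100*u^4 + 9*u^2 - 19*u - 2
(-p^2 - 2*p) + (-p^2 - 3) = -2*p^2 - 2*p - 3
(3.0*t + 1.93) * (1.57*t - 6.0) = 4.71*t^2 - 14.9699*t - 11.58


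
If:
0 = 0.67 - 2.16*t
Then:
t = 0.31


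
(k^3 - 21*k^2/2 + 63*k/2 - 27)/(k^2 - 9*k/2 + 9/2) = k - 6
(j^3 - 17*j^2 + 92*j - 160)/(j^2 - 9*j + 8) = (j^2 - 9*j + 20)/(j - 1)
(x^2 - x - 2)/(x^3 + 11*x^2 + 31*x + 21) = (x - 2)/(x^2 + 10*x + 21)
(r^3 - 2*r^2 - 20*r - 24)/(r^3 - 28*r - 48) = (r + 2)/(r + 4)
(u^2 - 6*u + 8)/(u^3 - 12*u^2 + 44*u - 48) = 1/(u - 6)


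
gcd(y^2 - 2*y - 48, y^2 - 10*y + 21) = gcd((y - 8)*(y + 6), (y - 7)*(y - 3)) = 1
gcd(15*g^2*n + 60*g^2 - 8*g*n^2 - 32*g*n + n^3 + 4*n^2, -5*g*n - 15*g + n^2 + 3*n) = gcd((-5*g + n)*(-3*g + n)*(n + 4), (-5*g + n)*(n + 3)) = 5*g - n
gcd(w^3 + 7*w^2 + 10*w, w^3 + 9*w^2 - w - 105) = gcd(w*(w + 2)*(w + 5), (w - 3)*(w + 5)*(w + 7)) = w + 5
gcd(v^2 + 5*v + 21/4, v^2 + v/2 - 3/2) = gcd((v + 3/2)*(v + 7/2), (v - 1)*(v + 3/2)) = v + 3/2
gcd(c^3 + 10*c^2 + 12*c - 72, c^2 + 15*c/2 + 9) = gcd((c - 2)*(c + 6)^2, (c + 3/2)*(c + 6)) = c + 6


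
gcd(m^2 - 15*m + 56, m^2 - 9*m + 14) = m - 7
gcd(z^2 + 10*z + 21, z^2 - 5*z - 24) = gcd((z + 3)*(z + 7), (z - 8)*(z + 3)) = z + 3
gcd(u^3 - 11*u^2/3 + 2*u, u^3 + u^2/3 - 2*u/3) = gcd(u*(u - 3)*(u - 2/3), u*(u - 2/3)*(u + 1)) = u^2 - 2*u/3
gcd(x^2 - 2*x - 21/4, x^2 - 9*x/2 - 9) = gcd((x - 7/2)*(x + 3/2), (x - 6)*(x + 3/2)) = x + 3/2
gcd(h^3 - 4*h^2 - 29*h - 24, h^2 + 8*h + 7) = h + 1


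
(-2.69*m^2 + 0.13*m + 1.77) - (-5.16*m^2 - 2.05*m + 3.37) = 2.47*m^2 + 2.18*m - 1.6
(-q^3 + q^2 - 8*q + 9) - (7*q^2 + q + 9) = -q^3 - 6*q^2 - 9*q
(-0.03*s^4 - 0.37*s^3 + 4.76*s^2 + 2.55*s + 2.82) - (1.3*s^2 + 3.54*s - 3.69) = -0.03*s^4 - 0.37*s^3 + 3.46*s^2 - 0.99*s + 6.51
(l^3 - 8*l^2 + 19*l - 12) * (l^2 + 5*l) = l^5 - 3*l^4 - 21*l^3 + 83*l^2 - 60*l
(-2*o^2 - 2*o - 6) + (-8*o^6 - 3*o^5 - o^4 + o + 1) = -8*o^6 - 3*o^5 - o^4 - 2*o^2 - o - 5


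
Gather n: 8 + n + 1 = n + 9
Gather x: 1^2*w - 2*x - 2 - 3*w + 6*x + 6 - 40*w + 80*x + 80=-42*w + 84*x + 84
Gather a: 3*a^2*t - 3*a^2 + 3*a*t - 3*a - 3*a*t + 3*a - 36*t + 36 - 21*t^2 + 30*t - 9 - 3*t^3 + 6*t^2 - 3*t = a^2*(3*t - 3) - 3*t^3 - 15*t^2 - 9*t + 27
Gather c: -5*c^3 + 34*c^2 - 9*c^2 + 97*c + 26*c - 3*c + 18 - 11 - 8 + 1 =-5*c^3 + 25*c^2 + 120*c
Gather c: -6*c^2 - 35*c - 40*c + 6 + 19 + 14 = -6*c^2 - 75*c + 39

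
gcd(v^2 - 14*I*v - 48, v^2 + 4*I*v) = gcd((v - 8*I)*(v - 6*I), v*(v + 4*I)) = 1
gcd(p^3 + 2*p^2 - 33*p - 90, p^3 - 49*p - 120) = p^2 + 8*p + 15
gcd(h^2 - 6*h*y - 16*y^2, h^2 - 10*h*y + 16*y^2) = -h + 8*y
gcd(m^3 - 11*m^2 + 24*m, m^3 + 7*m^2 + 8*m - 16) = 1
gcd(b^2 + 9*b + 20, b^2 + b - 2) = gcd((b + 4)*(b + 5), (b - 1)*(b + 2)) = 1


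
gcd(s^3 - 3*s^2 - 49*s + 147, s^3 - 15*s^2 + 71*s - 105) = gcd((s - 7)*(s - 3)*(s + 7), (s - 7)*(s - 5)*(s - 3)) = s^2 - 10*s + 21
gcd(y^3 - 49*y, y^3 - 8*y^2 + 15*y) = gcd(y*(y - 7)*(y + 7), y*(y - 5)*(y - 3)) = y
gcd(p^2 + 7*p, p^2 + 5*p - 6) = 1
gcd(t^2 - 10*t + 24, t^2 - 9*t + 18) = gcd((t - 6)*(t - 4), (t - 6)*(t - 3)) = t - 6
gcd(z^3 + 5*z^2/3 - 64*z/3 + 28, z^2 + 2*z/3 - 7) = z - 7/3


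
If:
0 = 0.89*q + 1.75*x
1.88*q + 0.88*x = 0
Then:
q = 0.00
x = 0.00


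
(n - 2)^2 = n^2 - 4*n + 4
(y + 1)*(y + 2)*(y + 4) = y^3 + 7*y^2 + 14*y + 8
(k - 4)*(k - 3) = k^2 - 7*k + 12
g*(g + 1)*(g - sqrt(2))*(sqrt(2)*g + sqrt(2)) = sqrt(2)*g^4 - 2*g^3 + 2*sqrt(2)*g^3 - 4*g^2 + sqrt(2)*g^2 - 2*g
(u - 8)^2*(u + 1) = u^3 - 15*u^2 + 48*u + 64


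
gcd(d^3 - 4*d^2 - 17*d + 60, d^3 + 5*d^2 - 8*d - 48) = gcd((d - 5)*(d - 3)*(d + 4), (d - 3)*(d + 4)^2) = d^2 + d - 12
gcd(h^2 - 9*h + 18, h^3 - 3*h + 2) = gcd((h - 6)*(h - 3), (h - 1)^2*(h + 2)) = 1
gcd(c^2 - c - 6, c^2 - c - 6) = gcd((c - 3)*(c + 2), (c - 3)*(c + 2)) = c^2 - c - 6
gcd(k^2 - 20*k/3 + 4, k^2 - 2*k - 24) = k - 6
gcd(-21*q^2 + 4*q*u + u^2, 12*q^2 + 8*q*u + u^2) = 1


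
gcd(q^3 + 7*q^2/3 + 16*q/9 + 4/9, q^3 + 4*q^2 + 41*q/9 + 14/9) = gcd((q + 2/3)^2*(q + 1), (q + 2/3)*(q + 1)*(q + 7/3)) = q^2 + 5*q/3 + 2/3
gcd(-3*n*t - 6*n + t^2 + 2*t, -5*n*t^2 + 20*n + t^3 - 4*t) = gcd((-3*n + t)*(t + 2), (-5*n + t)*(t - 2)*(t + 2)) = t + 2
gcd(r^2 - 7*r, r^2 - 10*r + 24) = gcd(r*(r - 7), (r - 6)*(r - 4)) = 1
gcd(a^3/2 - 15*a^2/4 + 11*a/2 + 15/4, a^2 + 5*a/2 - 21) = 1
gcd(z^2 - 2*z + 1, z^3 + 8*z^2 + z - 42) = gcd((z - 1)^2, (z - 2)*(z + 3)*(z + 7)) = 1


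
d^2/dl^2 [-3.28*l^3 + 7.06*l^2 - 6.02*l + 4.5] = 14.12 - 19.68*l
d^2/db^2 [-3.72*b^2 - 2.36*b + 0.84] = -7.44000000000000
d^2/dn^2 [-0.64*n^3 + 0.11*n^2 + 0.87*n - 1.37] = 0.22 - 3.84*n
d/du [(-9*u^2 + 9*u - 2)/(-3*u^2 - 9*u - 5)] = 3*(36*u^2 + 26*u - 21)/(9*u^4 + 54*u^3 + 111*u^2 + 90*u + 25)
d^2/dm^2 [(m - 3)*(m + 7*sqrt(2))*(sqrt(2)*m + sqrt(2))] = 6*sqrt(2)*m - 4*sqrt(2) + 28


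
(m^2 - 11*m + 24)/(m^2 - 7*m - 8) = (m - 3)/(m + 1)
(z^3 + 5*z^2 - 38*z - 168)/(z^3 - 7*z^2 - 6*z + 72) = (z^2 + 11*z + 28)/(z^2 - z - 12)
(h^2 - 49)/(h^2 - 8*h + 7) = (h + 7)/(h - 1)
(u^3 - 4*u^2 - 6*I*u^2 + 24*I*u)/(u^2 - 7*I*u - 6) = u*(u - 4)/(u - I)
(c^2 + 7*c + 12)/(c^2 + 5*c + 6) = (c + 4)/(c + 2)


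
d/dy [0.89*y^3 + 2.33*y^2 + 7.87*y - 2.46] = 2.67*y^2 + 4.66*y + 7.87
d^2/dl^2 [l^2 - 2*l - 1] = 2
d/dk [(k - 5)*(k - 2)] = 2*k - 7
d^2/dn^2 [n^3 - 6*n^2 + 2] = 6*n - 12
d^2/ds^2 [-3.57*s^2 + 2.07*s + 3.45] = -7.14000000000000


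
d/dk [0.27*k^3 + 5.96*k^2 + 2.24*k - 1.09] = 0.81*k^2 + 11.92*k + 2.24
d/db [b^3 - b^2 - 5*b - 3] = 3*b^2 - 2*b - 5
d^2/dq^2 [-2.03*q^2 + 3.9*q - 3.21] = -4.06000000000000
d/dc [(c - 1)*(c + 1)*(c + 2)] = 3*c^2 + 4*c - 1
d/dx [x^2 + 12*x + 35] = 2*x + 12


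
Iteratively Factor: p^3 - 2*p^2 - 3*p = (p + 1)*(p^2 - 3*p) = (p - 3)*(p + 1)*(p)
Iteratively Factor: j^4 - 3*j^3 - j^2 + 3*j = (j - 3)*(j^3 - j) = (j - 3)*(j - 1)*(j^2 + j) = j*(j - 3)*(j - 1)*(j + 1)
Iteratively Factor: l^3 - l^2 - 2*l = (l)*(l^2 - l - 2) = l*(l + 1)*(l - 2)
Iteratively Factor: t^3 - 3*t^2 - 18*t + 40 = (t - 5)*(t^2 + 2*t - 8) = (t - 5)*(t + 4)*(t - 2)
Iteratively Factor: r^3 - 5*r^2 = (r)*(r^2 - 5*r) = r*(r - 5)*(r)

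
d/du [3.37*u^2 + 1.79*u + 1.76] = 6.74*u + 1.79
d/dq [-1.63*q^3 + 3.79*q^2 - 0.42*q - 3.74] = -4.89*q^2 + 7.58*q - 0.42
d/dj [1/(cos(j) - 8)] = sin(j)/(cos(j) - 8)^2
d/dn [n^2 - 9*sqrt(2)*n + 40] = 2*n - 9*sqrt(2)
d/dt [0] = 0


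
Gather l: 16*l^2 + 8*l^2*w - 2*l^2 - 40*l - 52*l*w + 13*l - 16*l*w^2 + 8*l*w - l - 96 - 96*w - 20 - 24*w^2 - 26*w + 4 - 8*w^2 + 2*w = l^2*(8*w + 14) + l*(-16*w^2 - 44*w - 28) - 32*w^2 - 120*w - 112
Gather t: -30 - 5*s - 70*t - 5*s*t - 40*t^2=-5*s - 40*t^2 + t*(-5*s - 70) - 30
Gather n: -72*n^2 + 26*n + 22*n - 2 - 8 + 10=-72*n^2 + 48*n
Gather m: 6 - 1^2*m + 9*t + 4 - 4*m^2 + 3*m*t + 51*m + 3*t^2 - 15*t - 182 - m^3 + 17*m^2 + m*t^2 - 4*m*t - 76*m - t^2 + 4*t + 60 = -m^3 + 13*m^2 + m*(t^2 - t - 26) + 2*t^2 - 2*t - 112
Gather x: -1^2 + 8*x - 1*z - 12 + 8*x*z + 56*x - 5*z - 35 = x*(8*z + 64) - 6*z - 48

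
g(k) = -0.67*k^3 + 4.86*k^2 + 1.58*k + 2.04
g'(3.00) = 12.65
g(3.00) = 32.43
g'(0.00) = 1.58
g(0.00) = 2.04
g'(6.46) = -19.51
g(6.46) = 34.44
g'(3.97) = 8.49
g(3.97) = 42.99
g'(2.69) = 13.18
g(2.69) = 28.42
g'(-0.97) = -9.74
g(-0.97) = 5.69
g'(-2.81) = -41.60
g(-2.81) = 50.84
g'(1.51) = 11.67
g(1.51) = 13.20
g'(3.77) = 9.66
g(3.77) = 41.17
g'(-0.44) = -3.09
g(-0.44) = 2.34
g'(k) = -2.01*k^2 + 9.72*k + 1.58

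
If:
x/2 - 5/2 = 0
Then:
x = 5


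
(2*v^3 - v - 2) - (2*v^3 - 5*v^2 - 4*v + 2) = 5*v^2 + 3*v - 4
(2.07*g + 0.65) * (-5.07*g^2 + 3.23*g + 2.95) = -10.4949*g^3 + 3.3906*g^2 + 8.206*g + 1.9175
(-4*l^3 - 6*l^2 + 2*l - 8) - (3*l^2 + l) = -4*l^3 - 9*l^2 + l - 8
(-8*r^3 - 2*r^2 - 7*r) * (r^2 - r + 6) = -8*r^5 + 6*r^4 - 53*r^3 - 5*r^2 - 42*r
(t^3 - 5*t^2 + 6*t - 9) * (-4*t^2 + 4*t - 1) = -4*t^5 + 24*t^4 - 45*t^3 + 65*t^2 - 42*t + 9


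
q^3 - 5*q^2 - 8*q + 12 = (q - 6)*(q - 1)*(q + 2)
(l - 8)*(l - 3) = l^2 - 11*l + 24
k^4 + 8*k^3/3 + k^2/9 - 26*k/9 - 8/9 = (k - 1)*(k + 1/3)*(k + 4/3)*(k + 2)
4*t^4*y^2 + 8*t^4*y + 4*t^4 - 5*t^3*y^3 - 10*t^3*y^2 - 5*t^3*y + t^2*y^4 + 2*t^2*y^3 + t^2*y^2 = (-4*t + y)*(-t + y)*(t*y + t)^2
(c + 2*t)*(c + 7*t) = c^2 + 9*c*t + 14*t^2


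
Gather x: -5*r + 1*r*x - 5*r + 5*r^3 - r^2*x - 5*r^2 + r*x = 5*r^3 - 5*r^2 - 10*r + x*(-r^2 + 2*r)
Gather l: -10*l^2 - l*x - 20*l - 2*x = -10*l^2 + l*(-x - 20) - 2*x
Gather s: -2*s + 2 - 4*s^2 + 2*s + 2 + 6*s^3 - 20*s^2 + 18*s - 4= 6*s^3 - 24*s^2 + 18*s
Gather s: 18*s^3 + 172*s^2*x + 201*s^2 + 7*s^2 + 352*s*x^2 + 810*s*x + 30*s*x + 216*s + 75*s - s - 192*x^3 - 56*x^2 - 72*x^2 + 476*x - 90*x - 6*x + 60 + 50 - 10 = 18*s^3 + s^2*(172*x + 208) + s*(352*x^2 + 840*x + 290) - 192*x^3 - 128*x^2 + 380*x + 100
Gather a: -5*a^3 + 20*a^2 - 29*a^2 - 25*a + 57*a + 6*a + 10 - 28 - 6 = -5*a^3 - 9*a^2 + 38*a - 24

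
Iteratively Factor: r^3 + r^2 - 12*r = (r - 3)*(r^2 + 4*r) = r*(r - 3)*(r + 4)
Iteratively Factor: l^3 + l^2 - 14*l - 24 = (l + 3)*(l^2 - 2*l - 8) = (l + 2)*(l + 3)*(l - 4)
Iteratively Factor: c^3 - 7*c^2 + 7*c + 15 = (c - 3)*(c^2 - 4*c - 5) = (c - 5)*(c - 3)*(c + 1)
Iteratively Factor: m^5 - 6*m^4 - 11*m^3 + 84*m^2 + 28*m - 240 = (m - 5)*(m^4 - m^3 - 16*m^2 + 4*m + 48) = (m - 5)*(m + 2)*(m^3 - 3*m^2 - 10*m + 24) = (m - 5)*(m + 2)*(m + 3)*(m^2 - 6*m + 8) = (m - 5)*(m - 2)*(m + 2)*(m + 3)*(m - 4)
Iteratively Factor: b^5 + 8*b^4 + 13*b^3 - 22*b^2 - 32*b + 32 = (b - 1)*(b^4 + 9*b^3 + 22*b^2 - 32) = (b - 1)*(b + 2)*(b^3 + 7*b^2 + 8*b - 16) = (b - 1)*(b + 2)*(b + 4)*(b^2 + 3*b - 4) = (b - 1)*(b + 2)*(b + 4)^2*(b - 1)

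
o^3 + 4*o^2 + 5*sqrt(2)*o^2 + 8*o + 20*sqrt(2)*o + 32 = (o + 4)*(o + sqrt(2))*(o + 4*sqrt(2))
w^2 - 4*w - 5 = (w - 5)*(w + 1)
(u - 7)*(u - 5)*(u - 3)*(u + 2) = u^4 - 13*u^3 + 41*u^2 + 37*u - 210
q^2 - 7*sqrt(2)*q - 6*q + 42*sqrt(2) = (q - 6)*(q - 7*sqrt(2))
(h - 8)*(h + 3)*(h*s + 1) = h^3*s - 5*h^2*s + h^2 - 24*h*s - 5*h - 24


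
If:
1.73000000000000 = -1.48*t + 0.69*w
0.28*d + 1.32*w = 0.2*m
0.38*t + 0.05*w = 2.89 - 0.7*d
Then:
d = 4.76312741312741 - 0.324517374517375*w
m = 6.14567567567568*w + 6.66837837837838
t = 0.466216216216216*w - 1.16891891891892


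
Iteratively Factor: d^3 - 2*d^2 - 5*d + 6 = (d - 3)*(d^2 + d - 2) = (d - 3)*(d + 2)*(d - 1)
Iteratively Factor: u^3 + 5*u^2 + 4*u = (u + 1)*(u^2 + 4*u) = u*(u + 1)*(u + 4)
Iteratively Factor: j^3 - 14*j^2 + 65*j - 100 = (j - 5)*(j^2 - 9*j + 20) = (j - 5)^2*(j - 4)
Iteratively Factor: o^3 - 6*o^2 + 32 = (o - 4)*(o^2 - 2*o - 8) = (o - 4)*(o + 2)*(o - 4)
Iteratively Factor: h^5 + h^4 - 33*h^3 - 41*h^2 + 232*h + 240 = (h + 1)*(h^4 - 33*h^2 - 8*h + 240) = (h - 3)*(h + 1)*(h^3 + 3*h^2 - 24*h - 80) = (h - 3)*(h + 1)*(h + 4)*(h^2 - h - 20) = (h - 5)*(h - 3)*(h + 1)*(h + 4)*(h + 4)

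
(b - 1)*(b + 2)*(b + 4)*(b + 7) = b^4 + 12*b^3 + 37*b^2 + 6*b - 56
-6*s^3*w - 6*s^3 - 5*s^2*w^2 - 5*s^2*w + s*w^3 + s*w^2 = (-6*s + w)*(s + w)*(s*w + s)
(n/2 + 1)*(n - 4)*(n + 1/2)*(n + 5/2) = n^4/2 + n^3/2 - 51*n^2/8 - 53*n/4 - 5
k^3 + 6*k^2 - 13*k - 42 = (k - 3)*(k + 2)*(k + 7)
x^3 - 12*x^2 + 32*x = x*(x - 8)*(x - 4)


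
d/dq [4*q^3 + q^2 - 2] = 2*q*(6*q + 1)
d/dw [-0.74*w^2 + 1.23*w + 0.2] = 1.23 - 1.48*w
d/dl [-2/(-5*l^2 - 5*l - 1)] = 10*(-2*l - 1)/(5*l^2 + 5*l + 1)^2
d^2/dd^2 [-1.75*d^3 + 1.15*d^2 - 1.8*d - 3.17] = 2.3 - 10.5*d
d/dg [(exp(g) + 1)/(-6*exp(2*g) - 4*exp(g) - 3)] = (6*exp(2*g) + 12*exp(g) + 1)*exp(g)/(36*exp(4*g) + 48*exp(3*g) + 52*exp(2*g) + 24*exp(g) + 9)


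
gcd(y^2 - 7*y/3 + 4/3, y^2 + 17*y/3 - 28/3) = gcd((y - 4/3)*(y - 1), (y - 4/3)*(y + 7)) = y - 4/3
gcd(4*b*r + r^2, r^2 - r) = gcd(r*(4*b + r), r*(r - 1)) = r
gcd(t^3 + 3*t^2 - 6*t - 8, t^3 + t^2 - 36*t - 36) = t + 1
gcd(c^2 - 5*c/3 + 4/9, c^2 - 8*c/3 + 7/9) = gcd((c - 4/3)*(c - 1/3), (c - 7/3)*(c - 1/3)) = c - 1/3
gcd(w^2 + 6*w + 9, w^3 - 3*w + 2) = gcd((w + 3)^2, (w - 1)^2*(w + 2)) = 1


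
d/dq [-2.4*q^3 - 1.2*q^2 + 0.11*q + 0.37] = -7.2*q^2 - 2.4*q + 0.11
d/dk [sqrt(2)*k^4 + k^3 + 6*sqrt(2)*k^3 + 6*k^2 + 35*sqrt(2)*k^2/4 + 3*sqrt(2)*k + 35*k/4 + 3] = 4*sqrt(2)*k^3 + 3*k^2 + 18*sqrt(2)*k^2 + 12*k + 35*sqrt(2)*k/2 + 3*sqrt(2) + 35/4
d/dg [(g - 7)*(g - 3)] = 2*g - 10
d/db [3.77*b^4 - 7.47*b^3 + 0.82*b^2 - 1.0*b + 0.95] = 15.08*b^3 - 22.41*b^2 + 1.64*b - 1.0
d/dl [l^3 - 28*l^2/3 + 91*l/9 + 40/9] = 3*l^2 - 56*l/3 + 91/9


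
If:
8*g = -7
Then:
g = -7/8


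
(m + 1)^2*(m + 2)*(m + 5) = m^4 + 9*m^3 + 25*m^2 + 27*m + 10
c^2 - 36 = (c - 6)*(c + 6)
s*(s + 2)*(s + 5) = s^3 + 7*s^2 + 10*s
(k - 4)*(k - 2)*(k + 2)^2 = k^4 - 2*k^3 - 12*k^2 + 8*k + 32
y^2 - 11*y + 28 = (y - 7)*(y - 4)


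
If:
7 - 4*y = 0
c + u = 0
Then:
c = -u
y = 7/4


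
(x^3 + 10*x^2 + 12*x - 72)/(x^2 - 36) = (x^2 + 4*x - 12)/(x - 6)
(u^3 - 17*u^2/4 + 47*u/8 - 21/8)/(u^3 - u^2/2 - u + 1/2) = (8*u^2 - 26*u + 21)/(4*(2*u^2 + u - 1))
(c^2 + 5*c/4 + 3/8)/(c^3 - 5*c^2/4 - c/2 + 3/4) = (c + 1/2)/(c^2 - 2*c + 1)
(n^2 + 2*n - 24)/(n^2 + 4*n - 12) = (n - 4)/(n - 2)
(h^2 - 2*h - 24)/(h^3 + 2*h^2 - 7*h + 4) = (h - 6)/(h^2 - 2*h + 1)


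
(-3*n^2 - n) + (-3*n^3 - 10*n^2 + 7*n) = -3*n^3 - 13*n^2 + 6*n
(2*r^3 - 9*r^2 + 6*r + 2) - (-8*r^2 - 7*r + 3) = 2*r^3 - r^2 + 13*r - 1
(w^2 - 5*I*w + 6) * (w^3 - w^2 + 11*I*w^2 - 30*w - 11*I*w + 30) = w^5 - w^4 + 6*I*w^4 + 31*w^3 - 6*I*w^3 - 31*w^2 + 216*I*w^2 - 180*w - 216*I*w + 180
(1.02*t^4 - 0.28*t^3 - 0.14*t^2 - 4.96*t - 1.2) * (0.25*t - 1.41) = 0.255*t^5 - 1.5082*t^4 + 0.3598*t^3 - 1.0426*t^2 + 6.6936*t + 1.692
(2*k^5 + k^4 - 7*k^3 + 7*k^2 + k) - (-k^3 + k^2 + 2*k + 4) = 2*k^5 + k^4 - 6*k^3 + 6*k^2 - k - 4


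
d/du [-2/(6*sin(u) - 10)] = 3*cos(u)/(3*sin(u) - 5)^2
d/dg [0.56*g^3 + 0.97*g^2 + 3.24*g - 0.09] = 1.68*g^2 + 1.94*g + 3.24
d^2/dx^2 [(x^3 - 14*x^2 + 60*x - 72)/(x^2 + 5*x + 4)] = 2*(151*x^3 + 12*x^2 - 1752*x - 2936)/(x^6 + 15*x^5 + 87*x^4 + 245*x^3 + 348*x^2 + 240*x + 64)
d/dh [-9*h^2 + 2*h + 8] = 2 - 18*h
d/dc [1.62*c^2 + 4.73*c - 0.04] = 3.24*c + 4.73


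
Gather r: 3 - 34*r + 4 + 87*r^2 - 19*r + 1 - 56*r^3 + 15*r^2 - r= -56*r^3 + 102*r^2 - 54*r + 8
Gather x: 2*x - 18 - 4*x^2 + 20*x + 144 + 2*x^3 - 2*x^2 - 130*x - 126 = 2*x^3 - 6*x^2 - 108*x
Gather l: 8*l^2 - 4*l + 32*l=8*l^2 + 28*l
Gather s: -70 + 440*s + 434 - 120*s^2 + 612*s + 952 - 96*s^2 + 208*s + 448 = -216*s^2 + 1260*s + 1764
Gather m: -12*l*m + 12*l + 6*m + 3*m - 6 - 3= 12*l + m*(9 - 12*l) - 9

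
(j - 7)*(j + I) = j^2 - 7*j + I*j - 7*I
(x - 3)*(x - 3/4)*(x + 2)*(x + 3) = x^4 + 5*x^3/4 - 21*x^2/2 - 45*x/4 + 27/2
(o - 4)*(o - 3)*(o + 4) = o^3 - 3*o^2 - 16*o + 48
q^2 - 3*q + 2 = (q - 2)*(q - 1)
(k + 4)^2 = k^2 + 8*k + 16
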